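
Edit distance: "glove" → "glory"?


Word 1: "glove" (length 5)
Word 2: "glory" (length 5)
One optimal edit sequence (insert/delete/substitute each cost 1):
  1. keep 'g'
  2. keep 'l'
  3. keep 'o'
  4. substitute 'v' -> 'r'  (+1)
  5. substitute 'e' -> 'y'  (+1)
Total edit operations: 2
Edit distance = 2


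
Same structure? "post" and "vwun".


Pattern of "post": [0, 1, 2, 3]
Pattern of "vwun": [0, 1, 2, 3]
Patterns match
Same pattern = Yes


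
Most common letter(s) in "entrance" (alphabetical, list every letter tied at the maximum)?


Word: "entrance"
Letter counts:
  'a': 1
  'c': 1
  'e': 2
  'n': 2
  'r': 1
  't': 1
Maximum count = 2
Most frequent = 'e', 'n' (2 times each)


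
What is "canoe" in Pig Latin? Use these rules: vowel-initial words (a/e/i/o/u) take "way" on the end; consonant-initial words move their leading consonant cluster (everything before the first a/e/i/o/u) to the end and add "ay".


Word: "canoe"
Starts with consonant(s) → move to end, add 'ay'
Consonant cluster: "c"
Pig Latin = "anoecay"


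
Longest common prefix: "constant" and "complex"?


Word 1: "constant"
Word 2: "complex"
Comparing from start:
  Pos 0: 'c' == 'c'
  Pos 1: 'o' == 'o'
  Pos 2: 'n' != 'm' (stop)
LCP = "co" (length 2)


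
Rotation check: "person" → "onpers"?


Word: "person", Candidate: "onpers"
Method: check if candidate is substring of word+word
"personperson" contains "onpers"? Yes
Is rotation = Yes


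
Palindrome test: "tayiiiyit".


Word: "tayiiiyit"
Reversed: "tiyiiiyat"
Forward == Backward? tayiiiyit != tiyiiiyat
Palindrome = No


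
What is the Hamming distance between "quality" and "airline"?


Comparing character by character (same length = 7):
  Pos 0: 'q' vs 'a' !=
  Pos 1: 'u' vs 'i' !=
  Pos 2: 'a' vs 'r' !=
  Pos 3: 'l' vs 'l' =
  Pos 4: 'i' vs 'i' =
  Pos 5: 't' vs 'n' !=
  Pos 6: 'y' vs 'e' !=
Hamming distance = 5


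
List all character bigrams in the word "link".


Word: "link" (length 4)
Number of bigrams = 4 - 2 + 1 = 3
  Position 0: "li"
  Position 1: "in"
  Position 2: "nk"
Bigrams = "li", "in", "nk"


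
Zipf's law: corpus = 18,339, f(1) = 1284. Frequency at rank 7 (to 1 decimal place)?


Zipf's law: f(r) = f(1) / r
f(1) = 1284
f(7) = 1284 / 7
= 183.4 occurrences


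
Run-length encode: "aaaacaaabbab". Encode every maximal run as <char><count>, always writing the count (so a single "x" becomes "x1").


String: "aaaacaaabbab"
Scanning for consecutive runs:
  'a' x 4
  'c' x 1
  'a' x 3
  'b' x 2
  'a' x 1
  'b' x 1
RLE = "a4c1a3b2a1b1"


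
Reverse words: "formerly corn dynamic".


Original: "formerly corn dynamic"
Words (1..n): formerly | corn | dynamic
Reversed (n..1): dynamic | corn | formerly
Result = "dynamic corn formerly"


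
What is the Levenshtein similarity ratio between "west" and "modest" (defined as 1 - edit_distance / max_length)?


Word 1: "west" (length 4)
Word 2: "modest" (length 6)
One optimal edit sequence:
  1. insert 'm'  (+1)
  2. insert 'o'  (+1)
  3. substitute 'w' -> 'd'  (+1)
  4. keep 'e'
  5. keep 's'
  6. keep 't'
Edit distance = 3
Max length = max(4, 6) = 6
Similarity = 1 - 3/6
= 0.5000


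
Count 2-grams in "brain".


Word: "brain" (length 5)
Number of 2-grams = length - 2 + 1 = 5 - 2 + 1
= 4


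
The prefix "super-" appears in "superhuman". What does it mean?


Prefix: super-
Example: superhuman (super- + human)
Meaning = above / beyond


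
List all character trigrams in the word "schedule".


Word: "schedule" (length 8)
Number of trigrams = 8 - 3 + 1 = 6
  Position 0: "sch"
  Position 1: "che"
  Position 2: "hed"
  Position 3: "edu"
  Position 4: "dul"
  Position 5: "ule"
Trigrams = "sch", "che", "hed", "edu", "dul", "ule"


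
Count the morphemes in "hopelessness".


Word: "hopelessness"
Morphemes: hope | -less | -ness
Each morpheme carries meaning
= 3 morphemes


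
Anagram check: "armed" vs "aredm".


Word 1: "armed" → sorted: ademr
Word 2: "aredm" → sorted: ademr
Same letters? ademr == ademr
Anagram = Yes


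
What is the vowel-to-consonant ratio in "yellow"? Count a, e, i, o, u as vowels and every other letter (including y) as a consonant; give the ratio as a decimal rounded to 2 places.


Word: "yellow"
Vowels (a,e,i,o,u): 2
Consonants: 4
Ratio = 2/4
= 0.50


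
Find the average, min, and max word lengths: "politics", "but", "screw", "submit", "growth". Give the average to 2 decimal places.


Lengths: "politics"=8, "but"=3, "screw"=5, "submit"=6, "growth"=6
Sum = 28, Count = 5
Average = 28/5 = 5.60
= avg=5.60, min=3, max=8


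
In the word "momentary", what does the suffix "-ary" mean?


Suffix: -ary
Example: momentary (moment + -ary)
Meaning = relating to


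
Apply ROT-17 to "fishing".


Word: "fishing"
Shift: 17
Each letter → (letter + shift) mod 26:
  'f' (5) + 17 = 22 → 'w'
  'i' (8) + 17 = 25 → 'z'
  's' (18) + 17 = 9 → 'j'
  'h' (7) + 17 = 24 → 'y'
  'i' (8) + 17 = 25 → 'z'
  'n' (13) + 17 = 4 → 'e'
  'g' (6) + 17 = 23 → 'x'
Result = "wzjyzex"


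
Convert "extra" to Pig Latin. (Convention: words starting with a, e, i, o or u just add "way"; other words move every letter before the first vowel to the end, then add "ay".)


Word: "extra"
Starts with vowel → add 'way'
Pig Latin = "extraway"


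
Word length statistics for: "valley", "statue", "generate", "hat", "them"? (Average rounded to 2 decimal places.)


Lengths: "valley"=6, "statue"=6, "generate"=8, "hat"=3, "them"=4
Sum = 27, Count = 5
Average = 27/5 = 5.40
= avg=5.40, min=3, max=8


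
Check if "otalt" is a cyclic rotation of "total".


Word: "total", Candidate: "otalt"
Method: check if candidate is substring of word+word
"totaltotal" contains "otalt"? Yes
Is rotation = Yes


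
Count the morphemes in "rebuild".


Word: "rebuild"
Morphemes: re- / build
Each morpheme carries meaning
= 2 morphemes


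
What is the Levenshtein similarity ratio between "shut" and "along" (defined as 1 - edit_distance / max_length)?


Word 1: "shut" (length 4)
Word 2: "along" (length 5)
One optimal edit sequence:
  1. insert 'a'  (+1)
  2. substitute 's' -> 'l'  (+1)
  3. substitute 'h' -> 'o'  (+1)
  4. substitute 'u' -> 'n'  (+1)
  5. substitute 't' -> 'g'  (+1)
Edit distance = 5
Max length = max(4, 5) = 5
Similarity = 1 - 5/5
= 0.0000


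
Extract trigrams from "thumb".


Word: "thumb" (length 5)
Number of trigrams = 5 - 3 + 1 = 3
  Position 0: "thu"
  Position 1: "hum"
  Position 2: "umb"
Trigrams = "thu", "hum", "umb"


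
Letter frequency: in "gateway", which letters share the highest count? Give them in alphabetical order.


Word: "gateway"
Letter counts:
  'a': 2
  'e': 1
  'g': 1
  't': 1
  'w': 1
  'y': 1
Maximum count = 2
Most frequent = 'a' (2 times each)


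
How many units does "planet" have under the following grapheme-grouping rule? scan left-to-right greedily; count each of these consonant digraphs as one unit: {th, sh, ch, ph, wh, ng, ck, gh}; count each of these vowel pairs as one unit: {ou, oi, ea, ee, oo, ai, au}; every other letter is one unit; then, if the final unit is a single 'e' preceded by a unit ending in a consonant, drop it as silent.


Word: "planet" (6 letters)
Left-to-right scan:
  [1] 'p' (letter)
  [2] 'l' (letter)
  [3] 'a' (letter)
  [4] 'n' (letter)
  [5] 'e' (letter)
  [6] 't' (letter)
Units from scan: 6
Sound units = 6 units


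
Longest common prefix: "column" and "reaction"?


Word 1: "column"
Word 2: "reaction"
Comparing from start:
  Pos 0: 'c' != 'r' (stop)
LCP = "" (length 0)


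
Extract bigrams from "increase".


Word: "increase" (length 8)
Number of bigrams = 8 - 2 + 1 = 7
  Position 0: "in"
  Position 1: "nc"
  Position 2: "cr"
  Position 3: "re"
  Position 4: "ea"
  Position 5: "as"
  Position 6: "se"
Bigrams = "in", "nc", "cr", "re", "ea", "as", "se"


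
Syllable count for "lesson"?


Word: "lesson"
Syllable breakdown: les | son
Counting: 2 parts
= 2 syllables


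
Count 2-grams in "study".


Word: "study" (length 5)
Number of 2-grams = length - 2 + 1 = 5 - 2 + 1
= 4


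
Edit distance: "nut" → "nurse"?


Word 1: "nut" (length 3)
Word 2: "nurse" (length 5)
One optimal edit sequence (insert/delete/substitute each cost 1):
  1. keep 'n'
  2. keep 'u'
  3. insert 'r'  (+1)
  4. insert 's'  (+1)
  5. substitute 't' -> 'e'  (+1)
Total edit operations: 3
Edit distance = 3


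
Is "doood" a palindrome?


Word: "doood"
Reversed: "doood"
Forward == Backward? doood == doood
Palindrome = Yes


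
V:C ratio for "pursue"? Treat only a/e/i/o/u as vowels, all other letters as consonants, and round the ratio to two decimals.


Word: "pursue"
Vowels (a,e,i,o,u): 3
Consonants: 3
Ratio = 3/3
= 1.00


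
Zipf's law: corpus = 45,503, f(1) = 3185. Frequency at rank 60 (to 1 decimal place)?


Zipf's law: f(r) = f(1) / r
f(1) = 3185
f(60) = 3185 / 60
= 53.1 occurrences


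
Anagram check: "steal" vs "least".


Word 1: "steal" → sorted: aelst
Word 2: "least" → sorted: aelst
Same letters? aelst == aelst
Anagram = Yes


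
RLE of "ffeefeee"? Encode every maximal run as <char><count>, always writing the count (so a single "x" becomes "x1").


String: "ffeefeee"
Scanning for consecutive runs:
  'f' x 2
  'e' x 2
  'f' x 1
  'e' x 3
RLE = "f2e2f1e3"


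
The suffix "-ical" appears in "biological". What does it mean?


Suffix: -ical
Example: biological (biology + -ical, with a spelling change)
Meaning = relating to


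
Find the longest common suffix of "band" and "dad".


Word 1: "band"
Word 2: "dad"
Comparing from end:
  Pos -1: 'd' == 'd'
  Pos -2: 'n' != 'a' (stop)
LCS = "d" (length 1)


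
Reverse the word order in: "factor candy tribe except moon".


Original: "factor candy tribe except moon"
Words (1..n): factor | candy | tribe | except | moon
Reversed (n..1): moon | except | tribe | candy | factor
Result = "moon except tribe candy factor"


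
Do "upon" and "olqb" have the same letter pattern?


Pattern of "upon": [0, 1, 2, 3]
Pattern of "olqb": [0, 1, 2, 3]
Patterns match
Same pattern = Yes


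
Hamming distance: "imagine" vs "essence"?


Comparing character by character (same length = 7):
  Pos 0: 'i' vs 'e' !=
  Pos 1: 'm' vs 's' !=
  Pos 2: 'a' vs 's' !=
  Pos 3: 'g' vs 'e' !=
  Pos 4: 'i' vs 'n' !=
  Pos 5: 'n' vs 'c' !=
  Pos 6: 'e' vs 'e' =
Hamming distance = 6


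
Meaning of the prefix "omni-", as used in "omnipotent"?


Prefix: omni-
Example: omnipotent (omni- + potent)
Meaning = all


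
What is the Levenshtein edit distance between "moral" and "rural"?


Word 1: "moral" (length 5)
Word 2: "rural" (length 5)
One optimal edit sequence (insert/delete/substitute each cost 1):
  1. substitute 'm' -> 'r'  (+1)
  2. substitute 'o' -> 'u'  (+1)
  3. keep 'r'
  4. keep 'a'
  5. keep 'l'
Total edit operations: 2
Edit distance = 2


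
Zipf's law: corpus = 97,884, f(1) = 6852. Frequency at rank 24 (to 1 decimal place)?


Zipf's law: f(r) = f(1) / r
f(1) = 6852
f(24) = 6852 / 24
= 285.5 occurrences


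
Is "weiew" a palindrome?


Word: "weiew"
Reversed: "weiew"
Forward == Backward? weiew == weiew
Palindrome = Yes


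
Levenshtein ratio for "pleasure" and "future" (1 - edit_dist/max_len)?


Word 1: "pleasure" (length 8)
Word 2: "future" (length 6)
One optimal edit sequence:
  1. delete 'p'  (+1)
  2. delete 'l'  (+1)
  3. substitute 'e' -> 'f'  (+1)
  4. substitute 'a' -> 'u'  (+1)
  5. substitute 's' -> 't'  (+1)
  6. keep 'u'
  7. keep 'r'
  8. keep 'e'
Edit distance = 5
Max length = max(8, 6) = 8
Similarity = 1 - 5/8
= 0.3750


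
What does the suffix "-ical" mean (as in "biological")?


Suffix: -ical
Example: biological (biology + -ical, with a spelling change)
Meaning = relating to


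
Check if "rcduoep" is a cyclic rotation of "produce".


Word: "produce", Candidate: "rcduoep"
Method: check if candidate is substring of word+word
"produceproduce" contains "rcduoep"? No
Is rotation = No


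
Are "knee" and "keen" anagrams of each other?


Word 1: "knee" → sorted: eekn
Word 2: "keen" → sorted: eekn
Same letters? eekn == eekn
Anagram = Yes


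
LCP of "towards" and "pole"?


Word 1: "towards"
Word 2: "pole"
Comparing from start:
  Pos 0: 't' != 'p' (stop)
LCP = "" (length 0)


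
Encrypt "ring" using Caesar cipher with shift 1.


Word: "ring"
Shift: 1
Each letter → (letter + shift) mod 26:
  'r' (17) + 1 = 18 → 's'
  'i' (8) + 1 = 9 → 'j'
  'n' (13) + 1 = 14 → 'o'
  'g' (6) + 1 = 7 → 'h'
Result = "sjoh"


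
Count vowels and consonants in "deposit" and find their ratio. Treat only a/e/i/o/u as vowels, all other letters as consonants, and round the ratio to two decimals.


Word: "deposit"
Vowels (a,e,i,o,u): 3
Consonants: 4
Ratio = 3/4
= 0.75


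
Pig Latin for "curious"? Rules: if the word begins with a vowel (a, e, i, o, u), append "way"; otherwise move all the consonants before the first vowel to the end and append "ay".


Word: "curious"
Starts with consonant(s) → move to end, add 'ay'
Consonant cluster: "c"
Pig Latin = "uriouscay"


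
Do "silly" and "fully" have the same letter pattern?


Pattern of "silly": [0, 1, 2, 2, 3]
Pattern of "fully": [0, 1, 2, 2, 3]
Patterns match
Same pattern = Yes


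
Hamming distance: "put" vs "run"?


Comparing character by character (same length = 3):
  Pos 0: 'p' vs 'r' !=
  Pos 1: 'u' vs 'u' =
  Pos 2: 't' vs 'n' !=
Hamming distance = 2


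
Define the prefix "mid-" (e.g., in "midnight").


Prefix: mid-
As in: midnight -> mid- + night
Meaning = middle


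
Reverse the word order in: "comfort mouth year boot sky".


Original: "comfort mouth year boot sky"
Words (1..n): comfort | mouth | year | boot | sky
Reversed (n..1): sky | boot | year | mouth | comfort
Result = "sky boot year mouth comfort"


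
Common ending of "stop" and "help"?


Word 1: "stop"
Word 2: "help"
Comparing from end:
  Pos -1: 'p' == 'p'
  Pos -2: 'o' != 'l' (stop)
LCS = "p" (length 1)


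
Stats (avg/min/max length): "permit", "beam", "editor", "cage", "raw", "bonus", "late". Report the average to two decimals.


Lengths: "permit"=6, "beam"=4, "editor"=6, "cage"=4, "raw"=3, "bonus"=5, "late"=4
Sum = 32, Count = 7
Average = 32/7 = 4.57
= avg=4.57, min=3, max=6


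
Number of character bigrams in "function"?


Word: "function" (length 8)
Number of 2-grams = length - 2 + 1 = 8 - 2 + 1
= 7


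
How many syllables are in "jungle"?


Word: "jungle"
Syllable breakdown: jun | gle
Counting: 2 parts
= 2 syllables


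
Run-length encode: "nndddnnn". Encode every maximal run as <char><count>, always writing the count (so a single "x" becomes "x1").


String: "nndddnnn"
Scanning for consecutive runs:
  'n' x 2
  'd' x 3
  'n' x 3
RLE = "n2d3n3"


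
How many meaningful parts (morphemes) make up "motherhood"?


Word: "motherhood"
Morphemes: mother / -hood
Each morpheme carries meaning
= 2 morphemes


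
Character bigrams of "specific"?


Word: "specific" (length 8)
Number of bigrams = 8 - 2 + 1 = 7
  Position 0: "sp"
  Position 1: "pe"
  Position 2: "ec"
  Position 3: "ci"
  Position 4: "if"
  Position 5: "fi"
  Position 6: "ic"
Bigrams = "sp", "pe", "ec", "ci", "if", "fi", "ic"


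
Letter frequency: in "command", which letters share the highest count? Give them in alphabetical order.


Word: "command"
Letter counts:
  'a': 1
  'c': 1
  'd': 1
  'm': 2
  'n': 1
  'o': 1
Maximum count = 2
Most frequent = 'm' (2 times each)


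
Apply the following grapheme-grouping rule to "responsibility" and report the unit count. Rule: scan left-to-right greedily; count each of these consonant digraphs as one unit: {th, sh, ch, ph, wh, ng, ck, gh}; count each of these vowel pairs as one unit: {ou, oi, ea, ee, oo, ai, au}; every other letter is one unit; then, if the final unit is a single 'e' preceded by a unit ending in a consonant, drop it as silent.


Word: "responsibility" (14 letters)
Left-to-right scan:
  (1) 'r' (letter)
  (2) 'e' (letter)
  (3) 's' (letter)
  (4) 'p' (letter)
  (5) 'o' (letter)
  (6) 'n' (letter)
  (7) 's' (letter)
  (8) 'i' (letter)
  (9) 'b' (letter)
  (10) 'i' (letter)
  (11) 'l' (letter)
  (12) 'i' (letter)
  (13) 't' (letter)
  (14) 'y' (letter)
Units from scan: 14
Sound units = 14 units


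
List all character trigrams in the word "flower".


Word: "flower" (length 6)
Number of trigrams = 6 - 3 + 1 = 4
  Position 0: "flo"
  Position 1: "low"
  Position 2: "owe"
  Position 3: "wer"
Trigrams = "flo", "low", "owe", "wer"


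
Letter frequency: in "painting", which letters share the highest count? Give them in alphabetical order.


Word: "painting"
Letter counts:
  'a': 1
  'g': 1
  'i': 2
  'n': 2
  'p': 1
  't': 1
Maximum count = 2
Most frequent = 'i', 'n' (2 times each)


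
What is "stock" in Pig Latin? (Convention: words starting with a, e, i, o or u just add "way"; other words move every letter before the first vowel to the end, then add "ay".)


Word: "stock"
Starts with consonant(s) → move to end, add 'ay'
Consonant cluster: "st"
Pig Latin = "ockstay"


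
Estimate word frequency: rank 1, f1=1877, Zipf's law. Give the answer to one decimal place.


Zipf's law: f(r) = f(1) / r
f(1) = 1877
f(1) = 1877 / 1
= 1877.0 occurrences


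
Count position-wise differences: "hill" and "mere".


Comparing character by character (same length = 4):
  Pos 0: 'h' vs 'm' !=
  Pos 1: 'i' vs 'e' !=
  Pos 2: 'l' vs 'r' !=
  Pos 3: 'l' vs 'e' !=
Hamming distance = 4


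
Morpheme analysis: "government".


Word: "government"
Morphemes: govern / -ment
Each morpheme carries meaning
= 2 morphemes


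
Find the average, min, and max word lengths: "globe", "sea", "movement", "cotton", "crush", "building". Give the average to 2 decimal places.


Lengths: "globe"=5, "sea"=3, "movement"=8, "cotton"=6, "crush"=5, "building"=8
Sum = 35, Count = 6
Average = 35/6 = 5.83
= avg=5.83, min=3, max=8


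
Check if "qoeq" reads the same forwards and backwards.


Word: "qoeq"
Reversed: "qeoq"
Forward == Backward? qoeq != qeoq
Palindrome = No


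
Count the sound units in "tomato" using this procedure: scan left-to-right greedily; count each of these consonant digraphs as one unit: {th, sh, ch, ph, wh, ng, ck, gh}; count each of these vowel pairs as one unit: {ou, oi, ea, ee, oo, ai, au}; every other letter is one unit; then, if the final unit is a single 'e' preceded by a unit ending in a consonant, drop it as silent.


Word: "tomato" (6 letters)
Left-to-right scan:
  (1) 't' (letter)
  (2) 'o' (letter)
  (3) 'm' (letter)
  (4) 'a' (letter)
  (5) 't' (letter)
  (6) 'o' (letter)
Units from scan: 6
Sound units = 6 units


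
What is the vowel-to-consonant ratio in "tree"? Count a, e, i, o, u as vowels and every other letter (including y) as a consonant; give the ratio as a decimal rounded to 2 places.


Word: "tree"
Vowels (a,e,i,o,u): 2
Consonants: 2
Ratio = 2/2
= 1.00


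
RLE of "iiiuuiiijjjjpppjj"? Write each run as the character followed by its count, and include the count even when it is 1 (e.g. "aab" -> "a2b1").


String: "iiiuuiiijjjjpppjj"
Scanning for consecutive runs:
  'i' x 3
  'u' x 2
  'i' x 3
  'j' x 4
  'p' x 3
  'j' x 2
RLE = "i3u2i3j4p3j2"


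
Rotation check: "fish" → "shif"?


Word: "fish", Candidate: "shif"
Method: check if candidate is substring of word+word
"fishfish" contains "shif"? No
Is rotation = No


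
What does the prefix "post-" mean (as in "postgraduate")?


Prefix: post-
Example: postgraduate = post- + graduate
Meaning = after


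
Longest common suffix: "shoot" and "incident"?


Word 1: "shoot"
Word 2: "incident"
Comparing from end:
  Pos -1: 't' == 't'
  Pos -2: 'o' != 'n' (stop)
LCS = "t" (length 1)


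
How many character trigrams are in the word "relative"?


Word: "relative" (length 8)
Number of 3-grams = length - 3 + 1 = 8 - 3 + 1
= 6


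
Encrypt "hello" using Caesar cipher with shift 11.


Word: "hello"
Shift: 11
Each letter → (letter + shift) mod 26:
  'h' (7) + 11 = 18 → 's'
  'e' (4) + 11 = 15 → 'p'
  'l' (11) + 11 = 22 → 'w'
  'l' (11) + 11 = 22 → 'w'
  'o' (14) + 11 = 25 → 'z'
Result = "spwwz"


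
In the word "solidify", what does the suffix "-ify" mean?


Suffix: -ify
As in: solidify -> solid + -ify
Meaning = to make


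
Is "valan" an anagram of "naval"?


Word 1: "naval" → sorted: aalnv
Word 2: "valan" → sorted: aalnv
Same letters? aalnv == aalnv
Anagram = Yes


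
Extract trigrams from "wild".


Word: "wild" (length 4)
Number of trigrams = 4 - 3 + 1 = 2
  Position 0: "wil"
  Position 1: "ild"
Trigrams = "wil", "ild"


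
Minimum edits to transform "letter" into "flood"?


Word 1: "letter" (length 6)
Word 2: "flood" (length 5)
One optimal edit sequence (insert/delete/substitute each cost 1):
  1. delete 'l'  (+1)
  2. substitute 'e' -> 'f'  (+1)
  3. substitute 't' -> 'l'  (+1)
  4. substitute 't' -> 'o'  (+1)
  5. substitute 'e' -> 'o'  (+1)
  6. substitute 'r' -> 'd'  (+1)
Total edit operations: 6
Edit distance = 6


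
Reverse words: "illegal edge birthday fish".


Original: "illegal edge birthday fish"
Words (1..n): illegal | edge | birthday | fish
Reversed (n..1): fish | birthday | edge | illegal
Result = "fish birthday edge illegal"


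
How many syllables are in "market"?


Word: "market"
Syllable breakdown: mar-ket
Counting: 2 parts
= 2 syllables


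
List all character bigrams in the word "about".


Word: "about" (length 5)
Number of bigrams = 5 - 2 + 1 = 4
  Position 0: "ab"
  Position 1: "bo"
  Position 2: "ou"
  Position 3: "ut"
Bigrams = "ab", "bo", "ou", "ut"


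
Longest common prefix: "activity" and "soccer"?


Word 1: "activity"
Word 2: "soccer"
Comparing from start:
  Pos 0: 'a' != 's' (stop)
LCP = "" (length 0)


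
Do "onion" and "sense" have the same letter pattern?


Pattern of "onion": [0, 1, 2, 0, 1]
Pattern of "sense": [0, 1, 2, 0, 1]
Patterns match
Same pattern = Yes


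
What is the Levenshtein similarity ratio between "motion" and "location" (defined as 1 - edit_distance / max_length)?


Word 1: "motion" (length 6)
Word 2: "location" (length 8)
One optimal edit sequence:
  1. substitute 'm' -> 'l'  (+1)
  2. keep 'o'
  3. insert 'c'  (+1)
  4. insert 'a'  (+1)
  5. keep 't'
  6. keep 'i'
  7. keep 'o'
  8. keep 'n'
Edit distance = 3
Max length = max(6, 8) = 8
Similarity = 1 - 3/8
= 0.6250


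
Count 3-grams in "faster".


Word: "faster" (length 6)
Number of 3-grams = length - 3 + 1 = 6 - 3 + 1
= 4


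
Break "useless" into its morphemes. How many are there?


Word: "useless"
Morphemes: use + -less
Each morpheme carries meaning
= 2 morphemes


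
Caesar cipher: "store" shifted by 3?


Word: "store"
Shift: 3
Each letter → (letter + shift) mod 26:
  's' (18) + 3 = 21 → 'v'
  't' (19) + 3 = 22 → 'w'
  'o' (14) + 3 = 17 → 'r'
  'r' (17) + 3 = 20 → 'u'
  'e' (4) + 3 = 7 → 'h'
Result = "vwruh"


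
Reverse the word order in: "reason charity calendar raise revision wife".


Original: "reason charity calendar raise revision wife"
Words (1..n): reason | charity | calendar | raise | revision | wife
Reversed (n..1): wife | revision | raise | calendar | charity | reason
Result = "wife revision raise calendar charity reason"


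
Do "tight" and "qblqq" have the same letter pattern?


Pattern of "tight": [0, 1, 2, 3, 0]
Pattern of "qblqq": [0, 1, 2, 0, 0]
Patterns do not match
Same pattern = No


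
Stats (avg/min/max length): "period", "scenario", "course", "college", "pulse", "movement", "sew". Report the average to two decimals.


Lengths: "period"=6, "scenario"=8, "course"=6, "college"=7, "pulse"=5, "movement"=8, "sew"=3
Sum = 43, Count = 7
Average = 43/7 = 6.14
= avg=6.14, min=3, max=8


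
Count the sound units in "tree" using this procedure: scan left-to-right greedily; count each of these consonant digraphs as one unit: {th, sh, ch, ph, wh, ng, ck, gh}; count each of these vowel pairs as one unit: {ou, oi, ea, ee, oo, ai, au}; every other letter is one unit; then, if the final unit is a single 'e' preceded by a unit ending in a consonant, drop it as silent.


Word: "tree" (4 letters)
Left-to-right scan:
  1. 't' (letter)
  2. 'r' (letter)
  3. 'ee' (vowel-pair)
Units from scan: 3
Sound units = 3 units


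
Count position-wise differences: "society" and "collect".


Comparing character by character (same length = 7):
  Pos 0: 's' vs 'c' !=
  Pos 1: 'o' vs 'o' =
  Pos 2: 'c' vs 'l' !=
  Pos 3: 'i' vs 'l' !=
  Pos 4: 'e' vs 'e' =
  Pos 5: 't' vs 'c' !=
  Pos 6: 'y' vs 't' !=
Hamming distance = 5


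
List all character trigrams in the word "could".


Word: "could" (length 5)
Number of trigrams = 5 - 3 + 1 = 3
  Position 0: "cou"
  Position 1: "oul"
  Position 2: "uld"
Trigrams = "cou", "oul", "uld"


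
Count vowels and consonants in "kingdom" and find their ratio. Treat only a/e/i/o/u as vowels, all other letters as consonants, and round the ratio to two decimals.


Word: "kingdom"
Vowels (a,e,i,o,u): 2
Consonants: 5
Ratio = 2/5
= 0.40


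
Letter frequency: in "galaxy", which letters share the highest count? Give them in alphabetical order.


Word: "galaxy"
Letter counts:
  'a': 2
  'g': 1
  'l': 1
  'x': 1
  'y': 1
Maximum count = 2
Most frequent = 'a' (2 times each)


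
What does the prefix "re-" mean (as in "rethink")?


Prefix: re-
Example: rethink (re- + think)
Meaning = again


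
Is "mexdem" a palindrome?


Word: "mexdem"
Reversed: "medxem"
Forward == Backward? mexdem != medxem
Palindrome = No


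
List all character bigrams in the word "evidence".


Word: "evidence" (length 8)
Number of bigrams = 8 - 2 + 1 = 7
  Position 0: "ev"
  Position 1: "vi"
  Position 2: "id"
  Position 3: "de"
  Position 4: "en"
  Position 5: "nc"
  Position 6: "ce"
Bigrams = "ev", "vi", "id", "de", "en", "nc", "ce"


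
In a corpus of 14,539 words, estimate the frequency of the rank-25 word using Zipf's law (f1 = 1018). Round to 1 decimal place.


Zipf's law: f(r) = f(1) / r
f(1) = 1018
f(25) = 1018 / 25
= 40.7 occurrences


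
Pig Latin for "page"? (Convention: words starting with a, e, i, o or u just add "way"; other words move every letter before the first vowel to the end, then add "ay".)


Word: "page"
Starts with consonant(s) → move to end, add 'ay'
Consonant cluster: "p"
Pig Latin = "agepay"


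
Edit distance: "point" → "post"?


Word 1: "point" (length 5)
Word 2: "post" (length 4)
One optimal edit sequence (insert/delete/substitute each cost 1):
  1. keep 'p'
  2. keep 'o'
  3. delete 'i'  (+1)
  4. substitute 'n' -> 's'  (+1)
  5. keep 't'
Total edit operations: 2
Edit distance = 2


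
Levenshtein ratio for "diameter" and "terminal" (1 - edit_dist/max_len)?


Word 1: "diameter" (length 8)
Word 2: "terminal" (length 8)
One optimal edit sequence:
  1. substitute 'd' -> 't'  (+1)
  2. substitute 'i' -> 'e'  (+1)
  3. substitute 'a' -> 'r'  (+1)
  4. keep 'm'
  5. substitute 'e' -> 'i'  (+1)
  6. substitute 't' -> 'n'  (+1)
  7. substitute 'e' -> 'a'  (+1)
  8. substitute 'r' -> 'l'  (+1)
Edit distance = 7
Max length = max(8, 8) = 8
Similarity = 1 - 7/8
= 0.1250


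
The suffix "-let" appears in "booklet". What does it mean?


Suffix: -let
Example: booklet (book + -let)
Meaning = small


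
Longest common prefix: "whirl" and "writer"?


Word 1: "whirl"
Word 2: "writer"
Comparing from start:
  Pos 0: 'w' == 'w'
  Pos 1: 'h' != 'r' (stop)
LCP = "w" (length 1)


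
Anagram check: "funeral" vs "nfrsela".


Word 1: "funeral" → sorted: aeflnru
Word 2: "nfrsela" → sorted: aeflnrs
Same letters? aeflnru != aeflnrs
Anagram = No


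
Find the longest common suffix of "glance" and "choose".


Word 1: "glance"
Word 2: "choose"
Comparing from end:
  Pos -1: 'e' == 'e'
  Pos -2: 'c' != 's' (stop)
LCS = "e" (length 1)


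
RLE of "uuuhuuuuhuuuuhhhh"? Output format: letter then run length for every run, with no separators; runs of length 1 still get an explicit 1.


String: "uuuhuuuuhuuuuhhhh"
Scanning for consecutive runs:
  'u' x 3
  'h' x 1
  'u' x 4
  'h' x 1
  'u' x 4
  'h' x 4
RLE = "u3h1u4h1u4h4"


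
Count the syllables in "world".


Word: "world"
Syllable breakdown: world
Counting: 1 part
= 1 syllable


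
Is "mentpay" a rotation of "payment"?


Word: "payment", Candidate: "mentpay"
Method: check if candidate is substring of word+word
"paymentpayment" contains "mentpay"? Yes
Is rotation = Yes


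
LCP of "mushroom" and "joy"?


Word 1: "mushroom"
Word 2: "joy"
Comparing from start:
  Pos 0: 'm' != 'j' (stop)
LCP = "" (length 0)


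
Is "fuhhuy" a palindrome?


Word: "fuhhuy"
Reversed: "yuhhuf"
Forward == Backward? fuhhuy != yuhhuf
Palindrome = No


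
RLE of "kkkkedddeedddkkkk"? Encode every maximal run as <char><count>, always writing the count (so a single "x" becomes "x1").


String: "kkkkedddeedddkkkk"
Scanning for consecutive runs:
  'k' x 4
  'e' x 1
  'd' x 3
  'e' x 2
  'd' x 3
  'k' x 4
RLE = "k4e1d3e2d3k4"


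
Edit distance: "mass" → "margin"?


Word 1: "mass" (length 4)
Word 2: "margin" (length 6)
One optimal edit sequence (insert/delete/substitute each cost 1):
  1. keep 'm'
  2. keep 'a'
  3. insert 'r'  (+1)
  4. insert 'g'  (+1)
  5. substitute 's' -> 'i'  (+1)
  6. substitute 's' -> 'n'  (+1)
Total edit operations: 4
Edit distance = 4


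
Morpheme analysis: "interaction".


Word: "interaction"
Morphemes: inter- | act | -ion
Each morpheme carries meaning
= 3 morphemes


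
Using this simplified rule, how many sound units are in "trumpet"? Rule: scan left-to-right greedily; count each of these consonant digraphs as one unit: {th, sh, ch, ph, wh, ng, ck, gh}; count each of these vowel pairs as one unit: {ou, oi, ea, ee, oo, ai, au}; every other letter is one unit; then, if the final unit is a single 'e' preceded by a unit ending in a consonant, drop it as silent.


Word: "trumpet" (7 letters)
Left-to-right scan:
  [1] 't' (letter)
  [2] 'r' (letter)
  [3] 'u' (letter)
  [4] 'm' (letter)
  [5] 'p' (letter)
  [6] 'e' (letter)
  [7] 't' (letter)
Units from scan: 7
Sound units = 7 units


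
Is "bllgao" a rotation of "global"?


Word: "global", Candidate: "bllgao"
Method: check if candidate is substring of word+word
"globalglobal" contains "bllgao"? No
Is rotation = No


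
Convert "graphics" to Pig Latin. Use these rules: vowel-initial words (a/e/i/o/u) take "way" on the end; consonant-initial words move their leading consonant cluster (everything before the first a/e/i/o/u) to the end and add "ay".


Word: "graphics"
Starts with consonant(s) → move to end, add 'ay'
Consonant cluster: "gr"
Pig Latin = "aphicsgray"


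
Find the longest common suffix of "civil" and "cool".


Word 1: "civil"
Word 2: "cool"
Comparing from end:
  Pos -1: 'l' == 'l'
  Pos -2: 'i' != 'o' (stop)
LCS = "l" (length 1)


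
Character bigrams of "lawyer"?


Word: "lawyer" (length 6)
Number of bigrams = 6 - 2 + 1 = 5
  Position 0: "la"
  Position 1: "aw"
  Position 2: "wy"
  Position 3: "ye"
  Position 4: "er"
Bigrams = "la", "aw", "wy", "ye", "er"


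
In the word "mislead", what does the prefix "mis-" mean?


Prefix: mis-
Example: mislead = mis- + lead
Meaning = wrongly


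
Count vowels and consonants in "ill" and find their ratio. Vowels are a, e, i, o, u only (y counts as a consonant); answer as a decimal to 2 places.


Word: "ill"
Vowels (a,e,i,o,u): 1
Consonants: 2
Ratio = 1/2
= 0.50


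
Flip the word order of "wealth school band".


Original: "wealth school band"
Words (1..n): wealth | school | band
Reversed (n..1): band | school | wealth
Result = "band school wealth"


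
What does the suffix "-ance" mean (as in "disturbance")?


Suffix: -ance
As in: disturbance -> disturb + -ance
Meaning = state of


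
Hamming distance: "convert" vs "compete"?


Comparing character by character (same length = 7):
  Pos 0: 'c' vs 'c' =
  Pos 1: 'o' vs 'o' =
  Pos 2: 'n' vs 'm' !=
  Pos 3: 'v' vs 'p' !=
  Pos 4: 'e' vs 'e' =
  Pos 5: 'r' vs 't' !=
  Pos 6: 't' vs 'e' !=
Hamming distance = 4


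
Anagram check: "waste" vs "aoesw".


Word 1: "waste" → sorted: aestw
Word 2: "aoesw" → sorted: aeosw
Same letters? aestw != aeosw
Anagram = No


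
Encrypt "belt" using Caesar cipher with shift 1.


Word: "belt"
Shift: 1
Each letter → (letter + shift) mod 26:
  'b' (1) + 1 = 2 → 'c'
  'e' (4) + 1 = 5 → 'f'
  'l' (11) + 1 = 12 → 'm'
  't' (19) + 1 = 20 → 'u'
Result = "cfmu"


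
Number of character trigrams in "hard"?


Word: "hard" (length 4)
Number of 3-grams = length - 3 + 1 = 4 - 3 + 1
= 2


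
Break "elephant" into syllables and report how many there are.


Word: "elephant"
Syllable breakdown: el / e / phant
Counting: 3 parts
= 3 syllables


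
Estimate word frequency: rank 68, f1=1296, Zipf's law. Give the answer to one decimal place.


Zipf's law: f(r) = f(1) / r
f(1) = 1296
f(68) = 1296 / 68
= 19.1 occurrences


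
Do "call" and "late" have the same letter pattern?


Pattern of "call": [0, 1, 2, 2]
Pattern of "late": [0, 1, 2, 3]
Patterns do not match
Same pattern = No


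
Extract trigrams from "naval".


Word: "naval" (length 5)
Number of trigrams = 5 - 3 + 1 = 3
  Position 0: "nav"
  Position 1: "ava"
  Position 2: "val"
Trigrams = "nav", "ava", "val"


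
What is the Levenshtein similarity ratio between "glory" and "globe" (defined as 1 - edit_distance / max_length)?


Word 1: "glory" (length 5)
Word 2: "globe" (length 5)
One optimal edit sequence:
  1. keep 'g'
  2. keep 'l'
  3. keep 'o'
  4. substitute 'r' -> 'b'  (+1)
  5. substitute 'y' -> 'e'  (+1)
Edit distance = 2
Max length = max(5, 5) = 5
Similarity = 1 - 2/5
= 0.6000


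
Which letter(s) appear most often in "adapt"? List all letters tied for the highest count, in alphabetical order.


Word: "adapt"
Letter counts:
  'a': 2
  'd': 1
  'p': 1
  't': 1
Maximum count = 2
Most frequent = 'a' (2 times each)


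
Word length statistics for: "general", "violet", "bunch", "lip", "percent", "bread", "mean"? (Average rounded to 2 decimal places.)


Lengths: "general"=7, "violet"=6, "bunch"=5, "lip"=3, "percent"=7, "bread"=5, "mean"=4
Sum = 37, Count = 7
Average = 37/7 = 5.29
= avg=5.29, min=3, max=7


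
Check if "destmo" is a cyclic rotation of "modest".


Word: "modest", Candidate: "destmo"
Method: check if candidate is substring of word+word
"modestmodest" contains "destmo"? Yes
Is rotation = Yes


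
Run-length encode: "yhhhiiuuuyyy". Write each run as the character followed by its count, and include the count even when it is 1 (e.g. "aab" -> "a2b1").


String: "yhhhiiuuuyyy"
Scanning for consecutive runs:
  'y' x 1
  'h' x 3
  'i' x 2
  'u' x 3
  'y' x 3
RLE = "y1h3i2u3y3"


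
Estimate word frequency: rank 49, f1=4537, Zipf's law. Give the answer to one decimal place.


Zipf's law: f(r) = f(1) / r
f(1) = 4537
f(49) = 4537 / 49
= 92.6 occurrences


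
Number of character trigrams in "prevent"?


Word: "prevent" (length 7)
Number of 3-grams = length - 3 + 1 = 7 - 3 + 1
= 5


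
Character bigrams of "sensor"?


Word: "sensor" (length 6)
Number of bigrams = 6 - 2 + 1 = 5
  Position 0: "se"
  Position 1: "en"
  Position 2: "ns"
  Position 3: "so"
  Position 4: "or"
Bigrams = "se", "en", "ns", "so", "or"


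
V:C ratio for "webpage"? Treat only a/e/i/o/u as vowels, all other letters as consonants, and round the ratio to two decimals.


Word: "webpage"
Vowels (a,e,i,o,u): 3
Consonants: 4
Ratio = 3/4
= 0.75


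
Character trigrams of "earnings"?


Word: "earnings" (length 8)
Number of trigrams = 8 - 3 + 1 = 6
  Position 0: "ear"
  Position 1: "arn"
  Position 2: "rni"
  Position 3: "nin"
  Position 4: "ing"
  Position 5: "ngs"
Trigrams = "ear", "arn", "rni", "nin", "ing", "ngs"


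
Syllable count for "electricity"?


Word: "electricity"
Syllable breakdown: e | lec | tric | i | ty
Counting: 5 parts
= 5 syllables


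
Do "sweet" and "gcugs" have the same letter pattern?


Pattern of "sweet": [0, 1, 2, 2, 3]
Pattern of "gcugs": [0, 1, 2, 0, 3]
Patterns do not match
Same pattern = No


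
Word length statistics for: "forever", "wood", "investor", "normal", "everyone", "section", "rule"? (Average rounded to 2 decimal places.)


Lengths: "forever"=7, "wood"=4, "investor"=8, "normal"=6, "everyone"=8, "section"=7, "rule"=4
Sum = 44, Count = 7
Average = 44/7 = 6.29
= avg=6.29, min=4, max=8


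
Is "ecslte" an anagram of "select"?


Word 1: "select" → sorted: ceelst
Word 2: "ecslte" → sorted: ceelst
Same letters? ceelst == ceelst
Anagram = Yes


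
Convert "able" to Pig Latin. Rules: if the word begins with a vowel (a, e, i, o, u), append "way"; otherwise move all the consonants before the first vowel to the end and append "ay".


Word: "able"
Starts with vowel → add 'way'
Pig Latin = "ableway"


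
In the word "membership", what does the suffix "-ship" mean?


Suffix: -ship
As in: membership -> member + -ship
Meaning = state / position


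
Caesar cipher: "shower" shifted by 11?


Word: "shower"
Shift: 11
Each letter → (letter + shift) mod 26:
  's' (18) + 11 = 3 → 'd'
  'h' (7) + 11 = 18 → 's'
  'o' (14) + 11 = 25 → 'z'
  'w' (22) + 11 = 7 → 'h'
  'e' (4) + 11 = 15 → 'p'
  'r' (17) + 11 = 2 → 'c'
Result = "dszhpc"


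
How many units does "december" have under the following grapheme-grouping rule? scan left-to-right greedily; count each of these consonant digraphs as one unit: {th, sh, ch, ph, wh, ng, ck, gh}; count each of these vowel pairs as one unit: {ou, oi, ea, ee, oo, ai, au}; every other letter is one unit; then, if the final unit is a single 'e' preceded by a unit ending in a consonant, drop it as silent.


Word: "december" (8 letters)
Left-to-right scan:
  1. 'd' (letter)
  2. 'e' (letter)
  3. 'c' (letter)
  4. 'e' (letter)
  5. 'm' (letter)
  6. 'b' (letter)
  7. 'e' (letter)
  8. 'r' (letter)
Units from scan: 8
Sound units = 8 units


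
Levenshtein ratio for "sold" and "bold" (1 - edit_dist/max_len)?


Word 1: "sold" (length 4)
Word 2: "bold" (length 4)
One optimal edit sequence:
  1. substitute 's' -> 'b'  (+1)
  2. keep 'o'
  3. keep 'l'
  4. keep 'd'
Edit distance = 1
Max length = max(4, 4) = 4
Similarity = 1 - 1/4
= 0.7500


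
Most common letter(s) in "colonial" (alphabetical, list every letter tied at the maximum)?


Word: "colonial"
Letter counts:
  'a': 1
  'c': 1
  'i': 1
  'l': 2
  'n': 1
  'o': 2
Maximum count = 2
Most frequent = 'l', 'o' (2 times each)


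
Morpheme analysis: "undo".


Word: "undo"
Morphemes: un- + do
Each morpheme carries meaning
= 2 morphemes


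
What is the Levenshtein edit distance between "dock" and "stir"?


Word 1: "dock" (length 4)
Word 2: "stir" (length 4)
One optimal edit sequence (insert/delete/substitute each cost 1):
  1. substitute 'd' -> 's'  (+1)
  2. substitute 'o' -> 't'  (+1)
  3. substitute 'c' -> 'i'  (+1)
  4. substitute 'k' -> 'r'  (+1)
Total edit operations: 4
Edit distance = 4


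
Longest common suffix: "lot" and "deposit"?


Word 1: "lot"
Word 2: "deposit"
Comparing from end:
  Pos -1: 't' == 't'
  Pos -2: 'o' != 'i' (stop)
LCS = "t" (length 1)


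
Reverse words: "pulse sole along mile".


Original: "pulse sole along mile"
Words (1..n): pulse | sole | along | mile
Reversed (n..1): mile | along | sole | pulse
Result = "mile along sole pulse"


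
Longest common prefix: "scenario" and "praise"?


Word 1: "scenario"
Word 2: "praise"
Comparing from start:
  Pos 0: 's' != 'p' (stop)
LCP = "" (length 0)


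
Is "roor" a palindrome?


Word: "roor"
Reversed: "roor"
Forward == Backward? roor == roor
Palindrome = Yes


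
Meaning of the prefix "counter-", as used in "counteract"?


Prefix: counter-
As in: counteract -> counter- + act
Meaning = against / opposite
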